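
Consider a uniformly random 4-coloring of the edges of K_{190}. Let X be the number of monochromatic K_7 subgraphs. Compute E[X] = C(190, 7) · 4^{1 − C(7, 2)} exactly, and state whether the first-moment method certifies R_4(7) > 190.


E[X] = C(190, 7) · 4^{1 − 21} = 1585940245560 · 4^{−20} = 1585940245560/1099511627776.
As a reduced fraction: E[X] = 198242530695/137438953472 ≈ 1.442.
Is E[X] < 1? NO.
Since E[X] ≥ 1, the first-moment bound is inconclusive at n = 190; it does NOT by itself certify R_4(7) > 190.

E[X] = 198242530695/137438953472 ≈ 1.442; E[X] ≥ 1; first-moment method inconclusive here.


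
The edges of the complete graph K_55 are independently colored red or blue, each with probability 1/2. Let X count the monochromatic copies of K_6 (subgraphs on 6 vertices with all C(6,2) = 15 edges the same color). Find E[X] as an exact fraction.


Let X = Σ_S X_S over the C(55, 6) = 28989675 subsets S of size 6, where X_S = 1 if the K_6 on S is monochromatic.
For a fixed S, the K_6 on S has C(6, 2) = 15 edges. P[all 15 edges red] = (1/2)^15, and likewise for blue, so P[monochromatic] = 2·(1/2)^15 = 2^{1 − 15} = 1/16384.
By linearity: E[X] = C(55, 6) · 2^{1 − 15} = 28989675 · 1/16384 = 28989675/16384.
Numerically: E[X] ≈ 1769.38934.

E[X] = C(55,6)·2^(1−C(6,2)) = 28989675/16384 ≈ 1769.38934.


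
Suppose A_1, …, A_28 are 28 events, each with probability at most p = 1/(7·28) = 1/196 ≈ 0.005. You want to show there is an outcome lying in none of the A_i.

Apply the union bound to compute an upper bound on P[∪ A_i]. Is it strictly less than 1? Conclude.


Union bound: P[∪_{i=1}^{28} A_i] ≤ Σ_i P[A_i] ≤ 28·p = 28·(1/196) = 1/7.
Numerically: 1/7 ≈ 0.143.
Is 1/7 < 1? YES.
Since P[∪ A_i] ≤ 1/7 < 1, the complement has P[∩ A_i^c] ≥ 1 − 1/7 = 6/7 > 0, so some outcome avoids every A_i.

28·p = 1/7 ≈ 0.143; existence CERTIFIED by the union bound.


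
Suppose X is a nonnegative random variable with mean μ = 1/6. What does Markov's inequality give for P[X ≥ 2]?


μ = E[X] = 1/6, a = 2.
Markov: P[X ≥ 2] ≤ μ/a = (1/6)/2 = 1/12.
Numerically: ≈ 0.083.
(Since a = 2 > μ = 0.167, the bound 1/12 is < 1 and informative.)

P[X ≥ 2] ≤ 1/12 ≈ 0.083.


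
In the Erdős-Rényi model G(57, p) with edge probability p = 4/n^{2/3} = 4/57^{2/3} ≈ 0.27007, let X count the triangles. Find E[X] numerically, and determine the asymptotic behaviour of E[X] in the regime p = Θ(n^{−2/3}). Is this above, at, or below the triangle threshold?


Number of potential triangles: C(57, 3) = 29260.
Each occurs with probability p³ ≈ (0.27007)³ ≈ 1.96983687e-02.
By linearity: E[X] = C(57, 3)·p³ ≈ 29260 · 1.96983687e-02 ≈ 576.374269.
Since α = 2/3 < 1, p = c/n^{2/3} ≫ 1/n is above the triangle threshold p ~ 1/n. Asymptotically E[X] ~ (c³/6)·n^{3(1−α)} = (4³/6)·n^{1} → ∞; triangles are abundant w.h.p.

E[X] ≈ 576.374269; in regime p = Θ(1/n^{2/3}) E[X] diverges (above the triangle threshold p ~ 1/n).


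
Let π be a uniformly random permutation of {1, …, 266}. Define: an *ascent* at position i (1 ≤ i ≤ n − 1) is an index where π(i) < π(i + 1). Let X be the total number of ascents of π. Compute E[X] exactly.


Write X = Σ X_I over i = 1, …, 265, with X_I the indicator of one ascent.
There are 265 indicators.
For each fixed i, the pair (π(i), π(i+1)) is a uniformly random ordered pair of distinct values from {1, …, 266}; by symmetry P[π(i) < π(i+1)] = 1/2.
By linearity: E[X] = 265 · (1/2) = (266 − 1) · (1/2) = 265/2 ≈ 132.500.

E[X] = 265/2 = 132.500.


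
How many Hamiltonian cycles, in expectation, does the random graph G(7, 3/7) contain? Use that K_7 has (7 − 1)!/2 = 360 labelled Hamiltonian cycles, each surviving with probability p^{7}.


K_7 has (7 − 1)!/2 = 360 labelled Hamiltonian cycles.
For each such Hamiltonian cycle H, let X_H = 1 if all 7 edges of H are present in G. Then P[X_H = 1] = p^{7} = (3/7)^{7} = 2187/823543.
By linearity: E[X] = Σ_H E[X_H] = 360 · p^{7} = 360 · 2187/823543 = 787320/823543.
Numerically: E[X] ≈ 0.95602.

E[X] = 360 · (3/7)^{7} = 787320/823543 ≈ 0.95602.


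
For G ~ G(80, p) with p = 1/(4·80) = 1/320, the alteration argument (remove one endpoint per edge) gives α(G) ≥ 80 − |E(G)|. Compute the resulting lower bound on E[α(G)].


E[|E(G)|] = C(80, 2)·p = 3160 · (1/320) = 79/8.
E[α(G)] ≥ n − E[|E(G)|] = 80 − 79/8 = 561/8.
Numerically: ≈ 70.125000.
(This is only a lower bound; the true E[α(G)] may be larger.)

E[α(G)] ≥ 561/8 ≈ 70.125000.


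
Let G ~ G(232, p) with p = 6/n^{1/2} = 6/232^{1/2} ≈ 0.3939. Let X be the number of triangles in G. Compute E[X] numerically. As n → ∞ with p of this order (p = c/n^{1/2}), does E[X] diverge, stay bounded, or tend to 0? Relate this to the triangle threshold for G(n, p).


Number of potential triangles: C(232, 3) = 2054360.
Each occurs with probability p³ ≈ (0.3939)³ ≈ 6.112541e-02.
By linearity: E[X] = C(232, 3)·p³ ≈ 2054360 · 6.112541e-02 ≈ 125573.5940.
Since α = 1/2 < 1, p = c/n^{1/2} ≫ 1/n is above the triangle threshold p ~ 1/n. Asymptotically E[X] ~ (c³/6)·n^{3(1−α)} = (6³/6)·n^{1.5} → ∞; triangles are abundant w.h.p.

E[X] ≈ 125573.5940; in regime p = Θ(1/n^{1/2}) E[X] diverges (above the triangle threshold p ~ 1/n).


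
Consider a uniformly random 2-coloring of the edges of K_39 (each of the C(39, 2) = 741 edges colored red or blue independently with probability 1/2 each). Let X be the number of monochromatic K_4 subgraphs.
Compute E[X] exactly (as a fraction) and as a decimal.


Let X = Σ_S X_S over the C(39, 4) = 82251 subsets S of size 4, where X_S = 1 if the K_4 on S is monochromatic.
For a fixed S, the K_4 on S has C(4, 2) = 6 edges. P[all 6 edges red] = (1/2)^6, and likewise for blue, so P[monochromatic] = 2·(1/2)^6 = 2^{1 − 6} = 1/32.
Summing: E[X] = C(39, 4) · 2^{1 − 6} = 82251 · 1/32 = 82251/32.
Numerically: E[X] ≈ 2570.344.

E[X] = C(39,4)·2^(1−C(4,2)) = 82251/32 ≈ 2570.344.


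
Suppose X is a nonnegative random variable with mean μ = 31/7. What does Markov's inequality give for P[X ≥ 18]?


μ = E[X] = 31/7, a = 18.
Markov: P[X ≥ 18] ≤ μ/a = (31/7)/18 = 31/126.
Numerically: ≈ 0.2460.
(Since a = 18 > μ = 4.4286, the bound 31/126 is < 1 and informative.)

P[X ≥ 18] ≤ 31/126 ≈ 0.2460.


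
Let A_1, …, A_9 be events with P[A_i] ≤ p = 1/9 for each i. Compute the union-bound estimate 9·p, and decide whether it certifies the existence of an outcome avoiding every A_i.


Union bound: P[∪_{i=1}^{9} A_i] ≤ Σ_i P[A_i] ≤ 9·p = 9·(1/9) = 1.
Numerically: 1 ≈ 1.000.
Is 1 < 1? NO.
Since the bound 1 is ≥ 1, the union bound is uninformative here; it does NOT by itself certify existence.

9·p = 1 ≈ 1.000; existence NOT certified by the union bound.


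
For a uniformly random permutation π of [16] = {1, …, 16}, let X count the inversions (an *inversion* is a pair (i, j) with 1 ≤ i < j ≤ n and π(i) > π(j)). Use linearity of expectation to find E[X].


Write X = Σ X_I over the C(16, 2) = 120 pairs i < j, with X_I the indicator of one inversion.
There are 120 indicators.
For each fixed pair i < j, the values π(i) and π(j) are two distinct elements of {1, …, 16} in uniformly random order; by symmetry P[π(i) > π(j)] = 1/2.
By linearity: E[X] = 120 · (1/2) = C(16, 2) · (1/2) = 120/2 = 60 ≈ 60.000000.

E[X] = 60 = 60.000000.


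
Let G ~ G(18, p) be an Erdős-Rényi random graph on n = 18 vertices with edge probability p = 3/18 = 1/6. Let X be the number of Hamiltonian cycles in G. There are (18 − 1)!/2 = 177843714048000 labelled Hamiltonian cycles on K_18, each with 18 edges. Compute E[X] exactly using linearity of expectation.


K_18 has (18 − 1)!/2 = 177843714048000 labelled Hamiltonian cycles.
For each such Hamiltonian cycle H, let X_H = 1 if all 18 edges of H are present in G. Then P[X_H = 1] = p^{18} = (1/6)^{18} = 1/101559956668416.
By linearity of expectation: E[X] = Σ_H E[X_H] = 177843714048000 · p^{18} = 177843714048000 · 1/101559956668416 = 14889875/8503056.
Numerically: E[X] ≈ 1.7511.

E[X] = 177843714048000 · (1/6)^{18} = 14889875/8503056 ≈ 1.7511.


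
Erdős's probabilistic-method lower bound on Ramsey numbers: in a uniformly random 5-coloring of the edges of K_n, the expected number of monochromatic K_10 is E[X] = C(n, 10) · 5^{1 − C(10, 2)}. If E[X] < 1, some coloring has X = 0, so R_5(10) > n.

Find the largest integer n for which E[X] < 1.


We need C(n, 10) · 5^{1 − 45} < 1, i.e. C(n, 10) < 5^{45 − 1} = 5684341886080801486968994140625.
Check values of n near the boundary:
  n = 5387: C(5387, 10) = 5624406917627224603154306376491; 5624406917627224603154306376491 < 5684341886080801486968994140625? YES
  n = 5388: C(5388, 10) = 5634865093375880654852250419586; 5634865093375880654852250419586 < 5684341886080801486968994140625? YES
  n = 5389: C(5389, 10) = 5645340767466558997768874792926; 5645340767466558997768874792926 < 5684341886080801486968994140625? YES
  n = 5390: C(5390, 10) = 5655833965919099070255434039753; 5655833965919099070255434039753 < 5684341886080801486968994140625? YES
  n = 5391: C(5391, 10) = 5666344714787188828795213697883; 5666344714787188828795213697883 < 5684341886080801486968994140625? YES
  n = 5392: C(5392, 10) = 5676873040158402483252283957448; 5676873040158402483252283957448 < 5684341886080801486968994140625? YES
  n = 5393: C(5393, 10) = 5687418968154238267170642278008; 5687418968154238267170642278008 < 5684341886080801486968994140625? NO
The largest n with C(n, 10) < 5684341886080801486968994140625 is n = 5392 (where E[X] = 5676873040158402483252283957448/5684341886080801486968994140625 ≈ 0.99869). Hence R_5(10) > 5392, i.e. R_5(10) ≥ 5393.

Largest n = 5392; hence R_5(10) > 5392.


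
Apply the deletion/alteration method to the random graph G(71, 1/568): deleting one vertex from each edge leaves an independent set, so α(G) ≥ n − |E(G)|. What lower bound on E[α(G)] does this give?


E[|E(G)|] = C(71, 2)·p = 2485 · (1/568) = 35/8.
E[α(G)] ≥ n − E[|E(G)|] = 71 − 35/8 = 533/8.
Numerically: ≈ 66.62500.
(This is only a lower bound; the true E[α(G)] may be larger.)

E[α(G)] ≥ 533/8 ≈ 66.62500.


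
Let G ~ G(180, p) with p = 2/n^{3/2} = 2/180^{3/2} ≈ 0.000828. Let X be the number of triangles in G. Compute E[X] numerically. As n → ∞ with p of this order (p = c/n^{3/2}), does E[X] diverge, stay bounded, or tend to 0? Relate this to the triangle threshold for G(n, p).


Number of potential triangles: C(180, 3) = 955860.
Each occurs with probability p³ ≈ (0.000828)³ ≈ 5.68020e-10.
By linearity: E[X] = C(180, 3)·p³ ≈ 955860 · 5.68020e-10 ≈ 0.001.
Since α = 3/2 > 1, p = c/n^{3/2} = o(1/n) is below the triangle threshold p ~ 1/n. Asymptotically E[X] ~ (c³/6)·n^{3(1−α)} = (2³/6)·n^{-1.5} → 0, so by Markov's inequality G has no triangles w.h.p.

E[X] ≈ 0.001; in regime p = Θ(1/n^{3/2}) E[X] tends to 0 (below the triangle threshold p ~ 1/n).


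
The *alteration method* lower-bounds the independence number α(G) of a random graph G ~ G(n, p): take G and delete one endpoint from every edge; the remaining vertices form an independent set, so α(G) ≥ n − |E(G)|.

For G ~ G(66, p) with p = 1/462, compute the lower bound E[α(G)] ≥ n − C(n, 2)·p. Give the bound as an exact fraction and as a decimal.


E[|E(G)|] = C(66, 2)·p = 2145 · (1/462) = 65/14.
E[α(G)] ≥ n − E[|E(G)|] = 66 − 65/14 = 859/14.
Numerically: ≈ 61.35714.
(This is only a lower bound; the true E[α(G)] may be larger.)

E[α(G)] ≥ 859/14 ≈ 61.35714.


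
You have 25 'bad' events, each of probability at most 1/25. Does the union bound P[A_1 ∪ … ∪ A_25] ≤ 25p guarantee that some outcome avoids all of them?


Union bound: P[∪_{i=1}^{25} A_i] ≤ Σ_i P[A_i] ≤ 25·p = 25·(1/25) = 1.
Numerically: 1 ≈ 1.000.
Is 1 < 1? NO.
Since the bound 1 is ≥ 1, the union bound is uninformative here; it does NOT by itself certify existence.

25·p = 1 ≈ 1.000; existence NOT certified by the union bound.


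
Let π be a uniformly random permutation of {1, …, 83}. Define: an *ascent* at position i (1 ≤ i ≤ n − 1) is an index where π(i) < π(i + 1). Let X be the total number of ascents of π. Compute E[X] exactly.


Write X = Σ X_I over i = 1, …, 82, with X_I the indicator of one ascent.
There are 82 indicators.
For each fixed i, the pair (π(i), π(i+1)) is a uniformly random ordered pair of distinct values from {1, …, 83}; by symmetry P[π(i) < π(i+1)] = 1/2.
By linearity: E[X] = 82 · (1/2) = (83 − 1) · (1/2) = 41 ≈ 41.000.

E[X] = 41 = 41.000.


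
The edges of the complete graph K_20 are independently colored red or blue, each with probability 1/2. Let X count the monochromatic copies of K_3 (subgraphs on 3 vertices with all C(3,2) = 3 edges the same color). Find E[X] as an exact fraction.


Let X = Σ_S X_S over the C(20, 3) = 1140 subsets S of size 3, where X_S = 1 if the K_3 on S is monochromatic.
For a fixed S, the K_3 on S has C(3, 2) = 3 edges. P[all 3 edges red] = (1/2)^3, and likewise for blue, so P[monochromatic] = 2·(1/2)^3 = 2^{1 − 3} = 1/4.
By linearity: E[X] = C(20, 3) · 2^{1 − 3} = 1140 · 1/4 = 285.
Numerically: E[X] ≈ 285.00000.

E[X] = C(20,3)·2^(1−C(3,2)) = 285 ≈ 285.00000.


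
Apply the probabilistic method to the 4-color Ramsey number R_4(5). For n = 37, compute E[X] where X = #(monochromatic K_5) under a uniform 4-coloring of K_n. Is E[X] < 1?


E[X] = C(37, 5) · 4^{1 − 10} = 435897 · 4^{−9} = 435897/262144.
As a reduced fraction: E[X] = 435897/262144 ≈ 1.663.
Is E[X] < 1? NO.
Since E[X] ≥ 1, the first-moment bound is inconclusive at n = 37; it does NOT by itself certify R_4(5) > 37.

E[X] = 435897/262144 ≈ 1.663; E[X] ≥ 1; first-moment method inconclusive here.


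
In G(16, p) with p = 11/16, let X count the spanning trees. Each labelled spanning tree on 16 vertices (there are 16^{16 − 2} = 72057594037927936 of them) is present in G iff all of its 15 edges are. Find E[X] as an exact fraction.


K_16 has 16^{16 − 2} = 72057594037927936 labelled spanning trees.
For each such spanning tree H, let X_H = 1 if all 15 edges of H are present in G. Then P[X_H = 1] = p^{15} = (11/16)^{15} = 4177248169415651/1152921504606846976.
By linearity of expectation: E[X] = Σ_H E[X_H] = 72057594037927936 · p^{15} = 72057594037927936 · 4177248169415651/1152921504606846976 = 4177248169415651/16.
Numerically: E[X] ≈ 2.6108e+14.

E[X] = 72057594037927936 · (11/16)^{15} = 4177248169415651/16 ≈ 2.6108e+14.


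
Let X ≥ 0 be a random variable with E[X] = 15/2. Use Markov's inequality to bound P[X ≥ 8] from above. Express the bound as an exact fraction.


μ = E[X] = 15/2, a = 8.
Markov: P[X ≥ 8] ≤ μ/a = (15/2)/8 = 15/16.
Numerically: ≈ 0.93750.
(Since a = 8 > μ = 7.50000, the bound 15/16 is < 1 and informative.)

P[X ≥ 8] ≤ 15/16 ≈ 0.93750.


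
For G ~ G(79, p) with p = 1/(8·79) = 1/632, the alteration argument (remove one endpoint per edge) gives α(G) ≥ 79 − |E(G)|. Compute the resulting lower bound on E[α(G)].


E[|E(G)|] = C(79, 2)·p = 3081 · (1/632) = 39/8.
E[α(G)] ≥ n − E[|E(G)|] = 79 − 39/8 = 593/8.
Numerically: ≈ 74.1250.
(This is only a lower bound; the true E[α(G)] may be larger.)

E[α(G)] ≥ 593/8 ≈ 74.1250.


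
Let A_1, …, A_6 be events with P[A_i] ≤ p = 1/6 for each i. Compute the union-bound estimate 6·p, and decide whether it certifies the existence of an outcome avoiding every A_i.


Union bound: P[∪_{i=1}^{6} A_i] ≤ Σ_i P[A_i] ≤ 6·p = 6·(1/6) = 1.
Numerically: 1 ≈ 1.0000.
Is 1 < 1? NO.
Since the bound 1 is ≥ 1, the union bound is uninformative here; it does NOT by itself certify existence.

6·p = 1 ≈ 1.0000; existence NOT certified by the union bound.


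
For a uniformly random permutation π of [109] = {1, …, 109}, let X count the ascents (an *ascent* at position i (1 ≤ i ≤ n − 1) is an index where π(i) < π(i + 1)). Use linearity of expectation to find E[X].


Write X = Σ X_I over i = 1, …, 108, with X_I the indicator of one ascent.
There are 108 indicators.
For each fixed i, the pair (π(i), π(i+1)) is a uniformly random ordered pair of distinct values from {1, …, 109}; by symmetry P[π(i) < π(i+1)] = 1/2.
By linearity: E[X] = 108 · (1/2) = (109 − 1) · (1/2) = 54 ≈ 54.00000.

E[X] = 54 = 54.00000.


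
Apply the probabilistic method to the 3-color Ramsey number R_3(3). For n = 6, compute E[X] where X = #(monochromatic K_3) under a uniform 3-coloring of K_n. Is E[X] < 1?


E[X] = C(6, 3) · 3^{1 − 3} = 20 · 3^{−2} = 20/9.
As a reduced fraction: E[X] = 20/9 ≈ 2.2222222.
Is E[X] < 1? NO.
Since E[X] ≥ 1, the first-moment bound is inconclusive at n = 6; it does NOT by itself certify R_3(3) > 6.

E[X] = 20/9 ≈ 2.2222222; E[X] ≥ 1; first-moment method inconclusive here.


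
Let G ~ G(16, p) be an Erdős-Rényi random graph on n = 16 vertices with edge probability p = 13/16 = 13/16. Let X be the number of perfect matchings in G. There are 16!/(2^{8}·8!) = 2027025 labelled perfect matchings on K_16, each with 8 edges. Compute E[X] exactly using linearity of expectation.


K_16 has 16!/(2^{8}·8!) = 2027025 labelled perfect matchings.
For each such perfect matching H, let X_H = 1 if all 8 edges of H are present in G. Then P[X_H = 1] = p^{8} = (13/16)^{8} = 815730721/4294967296.
By linearity: E[X] = Σ_H E[X_H] = 2027025 · p^{8} = 2027025 · 815730721/4294967296 = 1653506564735025/4294967296.
Numerically: E[X] ≈ 3.8499e+05.

E[X] = 2027025 · (13/16)^{8} = 1653506564735025/4294967296 ≈ 3.8499e+05.


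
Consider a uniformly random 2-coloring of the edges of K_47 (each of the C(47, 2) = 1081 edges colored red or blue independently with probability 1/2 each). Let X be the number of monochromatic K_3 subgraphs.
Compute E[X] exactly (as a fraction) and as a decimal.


Let X = Σ_S X_S over the C(47, 3) = 16215 subsets S of size 3, where X_S = 1 if the K_3 on S is monochromatic.
For a fixed S, the K_3 on S has C(3, 2) = 3 edges. P[all 3 edges red] = (1/2)^3, and likewise for blue, so P[monochromatic] = 2·(1/2)^3 = 2^{1 − 3} = 1/4.
By linearity of expectation: E[X] = C(47, 3) · 2^{1 − 3} = 16215 · 1/4 = 16215/4.
Numerically: E[X] ≈ 4053.750000.

E[X] = C(47,3)·2^(1−C(3,2)) = 16215/4 ≈ 4053.750000.


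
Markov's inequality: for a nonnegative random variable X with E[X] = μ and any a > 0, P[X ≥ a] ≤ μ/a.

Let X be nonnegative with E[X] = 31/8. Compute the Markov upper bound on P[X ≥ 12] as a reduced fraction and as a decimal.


μ = E[X] = 31/8, a = 12.
Markov: P[X ≥ 12] ≤ μ/a = (31/8)/12 = 31/96.
Numerically: ≈ 0.32292.
(Since a = 12 > μ = 3.87500, the bound 31/96 is < 1 and informative.)

P[X ≥ 12] ≤ 31/96 ≈ 0.32292.


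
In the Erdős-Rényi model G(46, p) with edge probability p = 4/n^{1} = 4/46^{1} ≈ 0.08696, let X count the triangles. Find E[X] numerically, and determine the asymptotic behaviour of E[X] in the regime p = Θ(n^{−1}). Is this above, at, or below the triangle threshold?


Number of potential triangles: C(46, 3) = 15180.
Each occurs with probability p³ ≈ (0.08696)³ ≈ 6.575162e-04.
By linearity: E[X] = C(46, 3)·p³ ≈ 15180 · 6.575162e-04 ≈ 9.9811.
Here α = 1, so p = 4/n is exactly at the triangle threshold p ~ 1/n. Asymptotically E[X] → c³/6 = 4³/6 = 32/3 ≈ 10.6667, a bounded constant. In this regime the triangle count is asymptotically Poisson(c³/6).

E[X] ≈ 9.9811; in regime p = Θ(1/n^{1}) E[X] stays bounded (at the triangle threshold p ~ 1/n).


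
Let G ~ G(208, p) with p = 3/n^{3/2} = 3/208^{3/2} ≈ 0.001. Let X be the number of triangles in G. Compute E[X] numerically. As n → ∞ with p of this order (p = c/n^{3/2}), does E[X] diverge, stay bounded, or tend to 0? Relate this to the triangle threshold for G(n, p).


Number of potential triangles: C(208, 3) = 1478256.
Each occurs with probability p³ ≈ (0.001)³ ≈ 1.00018e-09.
By linearity: E[X] = C(208, 3)·p³ ≈ 1478256 · 1.00018e-09 ≈ 0.001.
Since α = 3/2 > 1, p = c/n^{3/2} = o(1/n) is below the triangle threshold p ~ 1/n. Asymptotically E[X] ~ (c³/6)·n^{3(1−α)} = (3³/6)·n^{-1.5} → 0, so by Markov's inequality G has no triangles w.h.p.

E[X] ≈ 0.001; in regime p = Θ(1/n^{3/2}) E[X] tends to 0 (below the triangle threshold p ~ 1/n).


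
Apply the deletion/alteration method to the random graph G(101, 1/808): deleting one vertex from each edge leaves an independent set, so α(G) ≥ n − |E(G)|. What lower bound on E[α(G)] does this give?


E[|E(G)|] = C(101, 2)·p = 5050 · (1/808) = 25/4.
E[α(G)] ≥ n − E[|E(G)|] = 101 − 25/4 = 379/4.
Numerically: ≈ 94.7500.
(This is only a lower bound; the true E[α(G)] may be larger.)

E[α(G)] ≥ 379/4 ≈ 94.7500.


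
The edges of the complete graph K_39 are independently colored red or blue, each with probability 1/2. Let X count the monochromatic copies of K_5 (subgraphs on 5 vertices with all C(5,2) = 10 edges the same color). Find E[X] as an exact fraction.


Let X = Σ_S X_S over the C(39, 5) = 575757 subsets S of size 5, where X_S = 1 if the K_5 on S is monochromatic.
For a fixed S, the K_5 on S has C(5, 2) = 10 edges. P[all 10 edges red] = (1/2)^10, and likewise for blue, so P[monochromatic] = 2·(1/2)^10 = 2^{1 − 10} = 1/512.
Summing: E[X] = C(39, 5) · 2^{1 − 10} = 575757 · 1/512 = 575757/512.
Numerically: E[X] ≈ 1124.525391.

E[X] = C(39,5)·2^(1−C(5,2)) = 575757/512 ≈ 1124.525391.


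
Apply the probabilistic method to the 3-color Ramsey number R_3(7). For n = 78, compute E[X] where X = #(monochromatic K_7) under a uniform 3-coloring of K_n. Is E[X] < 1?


E[X] = C(78, 7) · 3^{1 − 21} = 2641902120 · 3^{−20} = 2641902120/3486784401.
As a reduced fraction: E[X] = 293544680/387420489 ≈ 0.757690.
Is E[X] < 1? YES.
Since E[X] < 1, there exists a 3-coloring of K_{78} with no monochromatic K_7; hence R_3(7) > 78.

E[X] = 293544680/387420489 ≈ 0.757690; E[X] < 1, so R_3(7) > 78.


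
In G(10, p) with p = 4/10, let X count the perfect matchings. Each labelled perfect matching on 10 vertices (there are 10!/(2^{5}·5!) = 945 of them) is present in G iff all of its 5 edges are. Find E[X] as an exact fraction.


K_10 has 10!/(2^{5}·5!) = 945 labelled perfect matchings.
For each such perfect matching H, let X_H = 1 if all 5 edges of H are present in G. Then P[X_H = 1] = p^{5} = (2/5)^{5} = 32/3125.
Summing the indicators: E[X] = Σ_H E[X_H] = 945 · p^{5} = 945 · 32/3125 = 6048/625.
Numerically: E[X] ≈ 9.68.

E[X] = 945 · (2/5)^{5} = 6048/625 ≈ 9.68.


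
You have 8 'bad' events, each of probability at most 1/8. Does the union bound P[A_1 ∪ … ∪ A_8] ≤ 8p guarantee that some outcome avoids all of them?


Union bound: P[∪_{i=1}^{8} A_i] ≤ Σ_i P[A_i] ≤ 8·p = 8·(1/8) = 1.
Numerically: 1 ≈ 1.00000.
Is 1 < 1? NO.
Since the bound 1 is ≥ 1, the union bound is uninformative here; it does NOT by itself certify existence.

8·p = 1 ≈ 1.00000; existence NOT certified by the union bound.


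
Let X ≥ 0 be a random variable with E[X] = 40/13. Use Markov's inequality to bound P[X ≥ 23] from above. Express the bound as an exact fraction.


μ = E[X] = 40/13, a = 23.
Markov: P[X ≥ 23] ≤ μ/a = (40/13)/23 = 40/299.
Numerically: ≈ 0.1338.
(Since a = 23 > μ = 3.0769, the bound 40/299 is < 1 and informative.)

P[X ≥ 23] ≤ 40/299 ≈ 0.1338.


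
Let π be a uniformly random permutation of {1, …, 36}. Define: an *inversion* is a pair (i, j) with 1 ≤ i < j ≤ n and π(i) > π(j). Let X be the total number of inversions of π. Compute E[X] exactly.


Write X = Σ X_I over the C(36, 2) = 630 pairs i < j, with X_I the indicator of one inversion.
There are 630 indicators.
For each fixed pair i < j, the values π(i) and π(j) are two distinct elements of {1, …, 36} in uniformly random order; by symmetry P[π(i) > π(j)] = 1/2.
By linearity: E[X] = 630 · (1/2) = C(36, 2) · (1/2) = 630/2 = 315 ≈ 315.0000.

E[X] = 315 = 315.0000.


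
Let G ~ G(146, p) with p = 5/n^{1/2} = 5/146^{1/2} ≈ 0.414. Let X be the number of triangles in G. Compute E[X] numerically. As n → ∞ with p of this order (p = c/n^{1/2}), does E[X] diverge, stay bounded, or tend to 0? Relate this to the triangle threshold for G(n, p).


Number of potential triangles: C(146, 3) = 508080.
Each occurs with probability p³ ≈ (0.414)³ ≈ 7.08567e-02.
By linearity: E[X] = C(146, 3)·p³ ≈ 508080 · 7.08567e-02 ≈ 36000.856.
Since α = 1/2 < 1, p = c/n^{1/2} ≫ 1/n is above the triangle threshold p ~ 1/n. Asymptotically E[X] ~ (c³/6)·n^{3(1−α)} = (5³/6)·n^{1.5} → ∞; triangles are abundant w.h.p.

E[X] ≈ 36000.856; in regime p = Θ(1/n^{1/2}) E[X] diverges (above the triangle threshold p ~ 1/n).


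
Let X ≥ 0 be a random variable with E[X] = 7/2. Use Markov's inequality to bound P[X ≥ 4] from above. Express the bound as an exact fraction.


μ = E[X] = 7/2, a = 4.
Markov: P[X ≥ 4] ≤ μ/a = (7/2)/4 = 7/8.
Numerically: ≈ 0.8750.
(Since a = 4 > μ = 3.5000, the bound 7/8 is < 1 and informative.)

P[X ≥ 4] ≤ 7/8 ≈ 0.8750.


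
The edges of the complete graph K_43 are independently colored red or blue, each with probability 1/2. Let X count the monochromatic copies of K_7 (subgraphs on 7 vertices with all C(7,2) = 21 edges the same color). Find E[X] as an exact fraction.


Let X = Σ_S X_S over the C(43, 7) = 32224114 subsets S of size 7, where X_S = 1 if the K_7 on S is monochromatic.
For a fixed S, the K_7 on S has C(7, 2) = 21 edges. P[all 21 edges red] = (1/2)^21, and likewise for blue, so P[monochromatic] = 2·(1/2)^21 = 2^{1 − 21} = 1/1048576.
By linearity of expectation: E[X] = C(43, 7) · 2^{1 − 21} = 32224114 · 1/1048576 = 16112057/524288.
Numerically: E[X] ≈ 30.73131.

E[X] = C(43,7)·2^(1−C(7,2)) = 16112057/524288 ≈ 30.73131.


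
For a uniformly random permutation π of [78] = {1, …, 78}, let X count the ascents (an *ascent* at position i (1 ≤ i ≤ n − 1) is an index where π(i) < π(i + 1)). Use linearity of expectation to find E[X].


Write X = Σ X_I over i = 1, …, 77, with X_I the indicator of one ascent.
There are 77 indicators.
For each fixed i, the pair (π(i), π(i+1)) is a uniformly random ordered pair of distinct values from {1, …, 78}; by symmetry P[π(i) < π(i+1)] = 1/2.
By linearity: E[X] = 77 · (1/2) = (78 − 1) · (1/2) = 77/2 ≈ 38.500.

E[X] = 77/2 = 38.500.


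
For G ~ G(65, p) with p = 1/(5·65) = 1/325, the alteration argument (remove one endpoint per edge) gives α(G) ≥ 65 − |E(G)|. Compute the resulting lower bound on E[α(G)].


E[|E(G)|] = C(65, 2)·p = 2080 · (1/325) = 32/5.
E[α(G)] ≥ n − E[|E(G)|] = 65 − 32/5 = 293/5.
Numerically: ≈ 58.600.
(This is only a lower bound; the true E[α(G)] may be larger.)

E[α(G)] ≥ 293/5 ≈ 58.600.


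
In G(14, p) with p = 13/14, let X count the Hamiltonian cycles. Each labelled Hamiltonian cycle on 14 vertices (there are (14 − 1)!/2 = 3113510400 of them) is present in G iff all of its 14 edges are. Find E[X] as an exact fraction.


K_14 has (14 − 1)!/2 = 3113510400 labelled Hamiltonian cycles.
For each such Hamiltonian cycle H, let X_H = 1 if all 14 edges of H are present in G. Then P[X_H = 1] = p^{14} = (13/14)^{14} = 3937376385699289/11112006825558016.
By linearity of expectation: E[X] = Σ_H E[X_H] = 3113510400 · p^{14} = 3113510400 · 3937376385699289/11112006825558016 = 3420497300666614836525/3100448333024.
Numerically: E[X] ≈ 1.1032e+09.

E[X] = 3113510400 · (13/14)^{14} = 3420497300666614836525/3100448333024 ≈ 1.1032e+09.


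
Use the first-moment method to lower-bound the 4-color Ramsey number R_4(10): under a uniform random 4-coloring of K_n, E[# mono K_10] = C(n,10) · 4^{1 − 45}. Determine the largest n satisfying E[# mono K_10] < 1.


We need C(n, 10) · 4^{1 − 45} < 1, i.e. C(n, 10) < 4^{45 − 1} = 309485009821345068724781056.
Check values of n near the boundary:
  n = 2021: C(2021, 10) = 306347841644770462864800616; 306347841644770462864800616 < 309485009821345068724781056? YES
  n = 2022: C(2022, 10) = 307870445231474093395937796; 307870445231474093395937796 < 309485009821345068724781056? YES
  n = 2023: C(2023, 10) = 309399856285778485315440716; 309399856285778485315440716 < 309485009821345068724781056? YES
  n = 2024: C(2024, 10) = 310936101848269937576192656; 310936101848269937576192656 < 309485009821345068724781056? NO
  n = 2025: C(2025, 10) = 312479209053472269772600560; 312479209053472269772600560 < 309485009821345068724781056? NO
  n = 2026: C(2026, 10) = 314029205130126398094885285; 314029205130126398094885285 < 309485009821345068724781056? NO
The largest n with C(n, 10) < 309485009821345068724781056 is n = 2023 (where E[X] = 77349964071444621328860179/77371252455336267181195264 ≈ 0.9997249). Hence R_4(10) > 2023, i.e. R_4(10) ≥ 2024.

Largest n = 2023; hence R_4(10) > 2023.


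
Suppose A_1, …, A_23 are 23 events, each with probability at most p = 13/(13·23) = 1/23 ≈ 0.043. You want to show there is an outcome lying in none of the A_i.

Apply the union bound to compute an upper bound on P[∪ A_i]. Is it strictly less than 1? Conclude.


Union bound: P[∪_{i=1}^{23} A_i] ≤ Σ_i P[A_i] ≤ 23·p = 23·(1/23) = 1.
Numerically: 1 ≈ 1.000.
Is 1 < 1? NO.
Since the bound 1 is ≥ 1, the union bound is uninformative here; it does NOT by itself certify existence.

23·p = 1 ≈ 1.000; existence NOT certified by the union bound.


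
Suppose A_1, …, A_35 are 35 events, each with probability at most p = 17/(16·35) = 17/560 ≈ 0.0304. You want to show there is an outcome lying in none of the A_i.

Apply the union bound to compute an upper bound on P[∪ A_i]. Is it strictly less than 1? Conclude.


Union bound: P[∪_{i=1}^{35} A_i] ≤ Σ_i P[A_i] ≤ 35·p = 35·(17/560) = 17/16.
Numerically: 17/16 ≈ 1.0625.
Is 17/16 < 1? NO.
Since the bound 17/16 is ≥ 1, the union bound is uninformative here; it does NOT by itself certify existence.

35·p = 17/16 ≈ 1.0625; existence NOT certified by the union bound.


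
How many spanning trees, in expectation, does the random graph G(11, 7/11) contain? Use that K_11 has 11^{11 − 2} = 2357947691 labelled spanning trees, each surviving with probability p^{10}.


K_11 has 11^{11 − 2} = 2357947691 labelled spanning trees.
For each such spanning tree H, let X_H = 1 if all 10 edges of H are present in G. Then P[X_H = 1] = p^{10} = (7/11)^{10} = 282475249/25937424601.
By linearity of expectation: E[X] = Σ_H E[X_H] = 2357947691 · p^{10} = 2357947691 · 282475249/25937424601 = 282475249/11.
Numerically: E[X] ≈ 2.568e+07.

E[X] = 2357947691 · (7/11)^{10} = 282475249/11 ≈ 2.568e+07.


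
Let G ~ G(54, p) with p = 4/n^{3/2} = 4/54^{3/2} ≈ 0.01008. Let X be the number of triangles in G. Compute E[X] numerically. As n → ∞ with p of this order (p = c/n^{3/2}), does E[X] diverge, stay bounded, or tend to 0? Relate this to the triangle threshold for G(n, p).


Number of potential triangles: C(54, 3) = 24804.
Each occurs with probability p³ ≈ (0.01008)³ ≈ 1.0242549e-06.
By linearity: E[X] = C(54, 3)·p³ ≈ 24804 · 1.0242549e-06 ≈ 0.02541.
Since α = 3/2 > 1, p = c/n^{3/2} = o(1/n) is below the triangle threshold p ~ 1/n. Asymptotically E[X] ~ (c³/6)·n^{3(1−α)} = (4³/6)·n^{-1.5} → 0, so by Markov's inequality G has no triangles w.h.p.

E[X] ≈ 0.02541; in regime p = Θ(1/n^{3/2}) E[X] tends to 0 (below the triangle threshold p ~ 1/n).


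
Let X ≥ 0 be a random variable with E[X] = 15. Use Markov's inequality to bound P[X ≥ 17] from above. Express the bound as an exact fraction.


μ = E[X] = 15, a = 17.
Markov: P[X ≥ 17] ≤ μ/a = (15)/17 = 15/17.
Numerically: ≈ 0.882353.
(Since a = 17 > μ = 15.000000, the bound 15/17 is < 1 and informative.)

P[X ≥ 17] ≤ 15/17 ≈ 0.882353.


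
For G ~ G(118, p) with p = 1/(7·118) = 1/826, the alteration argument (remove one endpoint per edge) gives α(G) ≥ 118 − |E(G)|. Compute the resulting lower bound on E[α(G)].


E[|E(G)|] = C(118, 2)·p = 6903 · (1/826) = 117/14.
E[α(G)] ≥ n − E[|E(G)|] = 118 − 117/14 = 1535/14.
Numerically: ≈ 109.6429.
(This is only a lower bound; the true E[α(G)] may be larger.)

E[α(G)] ≥ 1535/14 ≈ 109.6429.


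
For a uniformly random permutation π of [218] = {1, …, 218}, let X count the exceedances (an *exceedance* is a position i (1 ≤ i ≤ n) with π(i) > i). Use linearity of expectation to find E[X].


Write X = Σ_{i=1}^{218} X_i, where X_i = 1_{π(i) > i}.
For each fixed i, π(i) is uniform over {1, …, 218} (marginal of a uniform permutation), so P[π(i) > i] = (n − i)/n. Summing: Σ_{i=1}^{218} (n − i)/n = (0 + 1 + … + 217)/218 = 218(218 − 1)/(2·218) = (218 − 1)/2.
Hence E[X] = Σ_{i=1}^{218} (218 − i)/218 = 217/2 ≈ 108.500.

E[X] = 217/2 = 108.500.


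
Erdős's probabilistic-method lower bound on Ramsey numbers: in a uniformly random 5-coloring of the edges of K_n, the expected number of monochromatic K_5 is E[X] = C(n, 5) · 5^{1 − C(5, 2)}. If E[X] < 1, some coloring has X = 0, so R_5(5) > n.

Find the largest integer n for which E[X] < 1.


We need C(n, 5) · 5^{1 − 10} < 1, i.e. C(n, 5) < 5^{10 − 1} = 1953125.
Check values of n near the boundary:
  n = 48: C(48, 5) = 1712304; 1712304 < 1953125? YES
  n = 49: C(49, 5) = 1906884; 1906884 < 1953125? YES
  n = 50: C(50, 5) = 2118760; 2118760 < 1953125? NO
The largest n with C(n, 5) < 1953125 is n = 49 (where E[X] = 1906884/1953125 ≈ 0.9763246). Hence R_5(5) > 49, i.e. R_5(5) ≥ 50.

Largest n = 49; hence R_5(5) > 49.


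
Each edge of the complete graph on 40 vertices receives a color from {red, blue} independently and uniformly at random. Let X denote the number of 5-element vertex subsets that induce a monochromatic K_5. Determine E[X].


Let X = Σ_S X_S over the C(40, 5) = 658008 subsets S of size 5, where X_S = 1 if the K_5 on S is monochromatic.
For a fixed S, the K_5 on S has C(5, 2) = 10 edges. P[all 10 edges red] = (1/2)^10, and likewise for blue, so P[monochromatic] = 2·(1/2)^10 = 2^{1 − 10} = 1/512.
By linearity: E[X] = C(40, 5) · 2^{1 − 10} = 658008 · 1/512 = 82251/64.
Numerically: E[X] ≈ 1285.172.

E[X] = C(40,5)·2^(1−C(5,2)) = 82251/64 ≈ 1285.172.


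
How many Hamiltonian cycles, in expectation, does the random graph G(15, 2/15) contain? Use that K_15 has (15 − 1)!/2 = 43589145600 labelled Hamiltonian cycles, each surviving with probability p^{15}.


K_15 has (15 − 1)!/2 = 43589145600 labelled Hamiltonian cycles.
For each such Hamiltonian cycle H, let X_H = 1 if all 15 edges of H are present in G. Then P[X_H = 1] = p^{15} = (2/15)^{15} = 32768/437893890380859375.
Summing the indicators: E[X] = Σ_H E[X_H] = 43589145600 · p^{15} = 43589145600 · 32768/437893890380859375 = 235115905024/72081298828125.
Numerically: E[X] ≈ 0.00326.

E[X] = 43589145600 · (2/15)^{15} = 235115905024/72081298828125 ≈ 0.00326.


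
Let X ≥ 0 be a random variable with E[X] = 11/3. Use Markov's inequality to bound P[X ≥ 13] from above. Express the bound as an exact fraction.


μ = E[X] = 11/3, a = 13.
Markov: P[X ≥ 13] ≤ μ/a = (11/3)/13 = 11/39.
Numerically: ≈ 0.282051.
(Since a = 13 > μ = 3.666667, the bound 11/39 is < 1 and informative.)

P[X ≥ 13] ≤ 11/39 ≈ 0.282051.


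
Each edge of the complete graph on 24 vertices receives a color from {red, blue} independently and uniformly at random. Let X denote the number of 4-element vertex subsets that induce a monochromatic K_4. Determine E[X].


Let X = Σ_S X_S over the C(24, 4) = 10626 subsets S of size 4, where X_S = 1 if the K_4 on S is monochromatic.
For a fixed S, the K_4 on S has C(4, 2) = 6 edges. P[all 6 edges red] = (1/2)^6, and likewise for blue, so P[monochromatic] = 2·(1/2)^6 = 2^{1 − 6} = 1/32.
By linearity of expectation: E[X] = C(24, 4) · 2^{1 − 6} = 10626 · 1/32 = 5313/16.
Numerically: E[X] ≈ 332.06250.

E[X] = C(24,4)·2^(1−C(4,2)) = 5313/16 ≈ 332.06250.


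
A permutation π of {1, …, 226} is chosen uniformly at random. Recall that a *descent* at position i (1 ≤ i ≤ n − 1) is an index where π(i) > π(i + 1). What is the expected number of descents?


Write X = Σ X_I over i = 1, …, 225, with X_I the indicator of one descent.
There are 225 indicators.
For each fixed i, the pair (π(i), π(i+1)) is a uniformly random ordered pair of distinct values from {1, …, 226}; by symmetry P[π(i) > π(i+1)] = 1/2.
By linearity: E[X] = 225 · (1/2) = (226 − 1) · (1/2) = 225/2 ≈ 112.500.

E[X] = 225/2 = 112.500.


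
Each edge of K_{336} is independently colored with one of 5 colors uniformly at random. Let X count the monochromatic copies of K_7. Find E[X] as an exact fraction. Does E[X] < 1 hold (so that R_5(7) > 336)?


E[X] = C(336, 7) · 5^{1 − 21} = 90079147136880 · 5^{−20} = 90079147136880/95367431640625.
As a reduced fraction: E[X] = 18015829427376/19073486328125 ≈ 0.944548.
Is E[X] < 1? YES.
Since E[X] < 1, there exists a 5-coloring of K_{336} with no monochromatic K_7; hence R_5(7) > 336.

E[X] = 18015829427376/19073486328125 ≈ 0.944548; E[X] < 1, so R_5(7) > 336.


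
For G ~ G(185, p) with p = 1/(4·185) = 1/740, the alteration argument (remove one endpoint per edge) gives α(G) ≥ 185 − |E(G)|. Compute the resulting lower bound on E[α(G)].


E[|E(G)|] = C(185, 2)·p = 17020 · (1/740) = 23.
E[α(G)] ≥ n − E[|E(G)|] = 185 − 23 = 162.
Numerically: ≈ 162.000000.
(This is only a lower bound; the true E[α(G)] may be larger.)

E[α(G)] ≥ 162 ≈ 162.000000.


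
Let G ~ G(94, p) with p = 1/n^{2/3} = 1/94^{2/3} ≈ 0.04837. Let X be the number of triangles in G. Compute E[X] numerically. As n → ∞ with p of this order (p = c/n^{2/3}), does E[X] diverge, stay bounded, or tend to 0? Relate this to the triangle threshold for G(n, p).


Number of potential triangles: C(94, 3) = 134044.
Each occurs with probability p³ ≈ (0.04837)³ ≈ 1.131734e-04.
By linearity: E[X] = C(94, 3)·p³ ≈ 134044 · 1.131734e-04 ≈ 15.1702.
Since α = 2/3 < 1, p = c/n^{2/3} ≫ 1/n is above the triangle threshold p ~ 1/n. Asymptotically E[X] ~ (c³/6)·n^{3(1−α)} = (1³/6)·n^{1} → ∞; triangles are abundant w.h.p.

E[X] ≈ 15.1702; in regime p = Θ(1/n^{2/3}) E[X] diverges (above the triangle threshold p ~ 1/n).


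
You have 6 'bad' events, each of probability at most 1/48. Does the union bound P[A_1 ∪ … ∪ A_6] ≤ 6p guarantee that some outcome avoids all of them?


Union bound: P[∪_{i=1}^{6} A_i] ≤ Σ_i P[A_i] ≤ 6·p = 6·(1/48) = 1/8.
Numerically: 1/8 ≈ 0.125000.
Is 1/8 < 1? YES.
Since P[∪ A_i] ≤ 1/8 < 1, the complement has P[∩ A_i^c] ≥ 1 − 1/8 = 7/8 > 0, so some outcome avoids every A_i.

6·p = 1/8 ≈ 0.125000; existence CERTIFIED by the union bound.


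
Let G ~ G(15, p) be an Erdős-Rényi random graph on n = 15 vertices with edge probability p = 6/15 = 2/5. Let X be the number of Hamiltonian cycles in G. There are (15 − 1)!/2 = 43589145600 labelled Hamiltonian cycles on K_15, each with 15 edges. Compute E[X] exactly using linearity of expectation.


K_15 has (15 − 1)!/2 = 43589145600 labelled Hamiltonian cycles.
For each such Hamiltonian cycle H, let X_H = 1 if all 15 edges of H are present in G. Then P[X_H = 1] = p^{15} = (2/5)^{15} = 32768/30517578125.
By linearity: E[X] = Σ_H E[X_H] = 43589145600 · p^{15} = 43589145600 · 32768/30517578125 = 57133164920832/1220703125.
Numerically: E[X] ≈ 4.68e+04.

E[X] = 43589145600 · (2/5)^{15} = 57133164920832/1220703125 ≈ 4.68e+04.


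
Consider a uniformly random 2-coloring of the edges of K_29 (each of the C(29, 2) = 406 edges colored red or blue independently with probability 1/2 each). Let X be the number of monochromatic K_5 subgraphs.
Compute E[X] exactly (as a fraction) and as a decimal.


Let X = Σ_S X_S over the C(29, 5) = 118755 subsets S of size 5, where X_S = 1 if the K_5 on S is monochromatic.
For a fixed S, the K_5 on S has C(5, 2) = 10 edges. P[all 10 edges red] = (1/2)^10, and likewise for blue, so P[monochromatic] = 2·(1/2)^10 = 2^{1 − 10} = 1/512.
By linearity: E[X] = C(29, 5) · 2^{1 − 10} = 118755 · 1/512 = 118755/512.
Numerically: E[X] ≈ 231.94336.

E[X] = C(29,5)·2^(1−C(5,2)) = 118755/512 ≈ 231.94336.
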